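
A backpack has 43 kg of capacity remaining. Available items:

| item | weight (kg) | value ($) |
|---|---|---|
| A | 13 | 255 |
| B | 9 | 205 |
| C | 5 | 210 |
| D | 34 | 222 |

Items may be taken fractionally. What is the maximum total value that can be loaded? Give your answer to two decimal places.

Greedy by value/weight ratio, highest first.
Ratios (sorted): C 42.00, B 22.78, A 19.62, D 6.53
take C (5 @ 210); take B (9 @ 205); take A (13 @ 255); take 16/34 of D → 104.47. Capacity used 43/43.
Total value = 774.47

774.47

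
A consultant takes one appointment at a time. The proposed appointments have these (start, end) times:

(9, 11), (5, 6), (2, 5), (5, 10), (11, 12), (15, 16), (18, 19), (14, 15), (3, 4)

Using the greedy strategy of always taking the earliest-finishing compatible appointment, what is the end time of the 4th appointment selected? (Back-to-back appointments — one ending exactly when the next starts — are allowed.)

By end time: (3,4), (2,5), (5,6), (5,10), (9,11), (11,12), (14,15), (15,16), (18,19).
Pick (3,4); next start ≥ 4 → (5,6); next start ≥ 6 → (9,11); next start ≥ 11 → (11,12); next start ≥ 12 → (14,15); next start ≥ 15 → (15,16); next start ≥ 16 → (18,19).
Selected: (3,4) (5,6) (9,11) (11,12) (14,15) (15,16) (18,19)

12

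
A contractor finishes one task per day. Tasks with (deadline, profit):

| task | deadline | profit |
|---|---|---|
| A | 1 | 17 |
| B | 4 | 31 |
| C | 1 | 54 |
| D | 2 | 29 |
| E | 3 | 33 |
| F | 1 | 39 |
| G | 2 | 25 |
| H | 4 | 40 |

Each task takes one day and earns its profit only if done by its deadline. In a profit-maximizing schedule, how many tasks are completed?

4

Take jobs in profit order; each goes to the latest open slot no later than its deadline.
Profit order: C=54 H=40 F=39 E=33 B=31 D=29 G=25 A=17
Assign: C→slot 1, H→slot 4, F skipped, E→slot 3, B→slot 2, D skipped, G skipped, A skipped.
Slots: [1:C] [2:B] [3:E] [4:H]
4 of 8 scheduled.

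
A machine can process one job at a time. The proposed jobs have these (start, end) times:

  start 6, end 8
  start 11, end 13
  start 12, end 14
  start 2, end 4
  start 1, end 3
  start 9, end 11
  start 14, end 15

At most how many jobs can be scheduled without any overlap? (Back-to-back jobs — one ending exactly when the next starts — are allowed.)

Order by finish time; keep every interval that doesn't clash with the previous kept one.
Sorted by end: (1,3)  (2,4)  (6,8)  (9,11)  (11,13)  (12,14)  (14,15)
take (1,3); take (6,8); take (9,11); take (11,13); skip (12,14); take (14,15).
Selected 5 jobs.

5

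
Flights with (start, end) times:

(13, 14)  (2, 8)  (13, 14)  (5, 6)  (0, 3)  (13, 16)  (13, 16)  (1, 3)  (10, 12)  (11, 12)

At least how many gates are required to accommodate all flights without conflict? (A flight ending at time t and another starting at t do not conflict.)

Events (time:±→running): 0:+→1 1:+→2 2:+→3 3:-→2 3:-→1 5:+→2 6:-→1 8:-→0 10:+→1 11:+→2 12:-→1 12:-→0 13:+→1 13:+→2 13:+→3 13:+→4 … peak 4.

4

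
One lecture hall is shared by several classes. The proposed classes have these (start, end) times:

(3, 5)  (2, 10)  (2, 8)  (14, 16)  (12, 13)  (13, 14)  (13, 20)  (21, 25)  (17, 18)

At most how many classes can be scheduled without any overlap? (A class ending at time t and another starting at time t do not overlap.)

6

By end time: (3,5), (2,8), (2,10), (12,13), (13,14), (14,16), (17,18), (13,20), (21,25).
Pick (3,5); next start ≥ 5 → (12,13); next start ≥ 13 → (13,14); next start ≥ 14 → (14,16); next start ≥ 16 → (17,18); next start ≥ 18 → (21,25).
Selected 6 classes.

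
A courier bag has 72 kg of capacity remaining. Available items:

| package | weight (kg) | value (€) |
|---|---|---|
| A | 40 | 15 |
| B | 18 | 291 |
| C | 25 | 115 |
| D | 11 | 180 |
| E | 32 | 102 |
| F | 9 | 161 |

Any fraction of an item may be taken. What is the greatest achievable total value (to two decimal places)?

Order: F (161/9=17.89) > D (180/11=16.36) > B (291/18=16.17) > C (115/25=4.60) > E (102/32=3.19) > A (15/40=0.38)
Fill: take F (9 @ 161) → take D (11 @ 180) → take B (18 @ 291) → take C (25 @ 115) → take 9/32 of E → 28.69; 72/72 used.
Total value = 775.69

775.69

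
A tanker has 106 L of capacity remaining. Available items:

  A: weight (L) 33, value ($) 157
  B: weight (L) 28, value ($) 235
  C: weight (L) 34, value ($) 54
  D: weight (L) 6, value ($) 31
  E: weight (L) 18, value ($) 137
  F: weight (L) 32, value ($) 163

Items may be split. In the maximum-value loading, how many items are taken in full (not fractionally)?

4

Sort by value per unit weight and fill in that order.
Ratios (sorted): B 8.39, E 7.61, D 5.17, F 5.09, A 4.76, C 1.59
take B (28 @ 235); take E (18 @ 137); take D (6 @ 31); take F (32 @ 163); take 22/33 of A → 104.67. Capacity used 106/106.
4 item(s) taken whole; one partial (take 22/33 of A).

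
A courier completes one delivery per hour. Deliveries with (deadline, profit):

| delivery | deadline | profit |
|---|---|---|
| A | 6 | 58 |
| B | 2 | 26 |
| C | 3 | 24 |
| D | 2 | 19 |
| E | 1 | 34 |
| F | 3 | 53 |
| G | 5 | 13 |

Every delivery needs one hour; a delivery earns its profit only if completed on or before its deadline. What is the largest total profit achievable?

184

Profit order: A=58 F=53 E=34 B=26 C=24 D=19 G=13
Assign: A→slot 6, F→slot 3, E→slot 1, B→slot 2, C skipped, D skipped, G→slot 5.
Slots: [1:E] [2:B] [3:F] [5:G] [6:A]
Profit = 34 + 26 + 53 + 13 + 58 = 184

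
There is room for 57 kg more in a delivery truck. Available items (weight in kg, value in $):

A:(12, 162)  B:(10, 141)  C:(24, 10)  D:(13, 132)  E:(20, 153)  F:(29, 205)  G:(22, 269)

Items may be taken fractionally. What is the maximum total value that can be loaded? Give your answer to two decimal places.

Order: B (141/10=14.10) > A (162/12=13.50) > G (269/22=12.23) > D (132/13=10.15) > E (153/20=7.65) > F (205/29=7.07) > C (10/24=0.42)
Fill: take B (10 @ 141) → take A (12 @ 162) → take G (22 @ 269) → take D (13 @ 132); 57/57 used.
Total value = 704.00

704.00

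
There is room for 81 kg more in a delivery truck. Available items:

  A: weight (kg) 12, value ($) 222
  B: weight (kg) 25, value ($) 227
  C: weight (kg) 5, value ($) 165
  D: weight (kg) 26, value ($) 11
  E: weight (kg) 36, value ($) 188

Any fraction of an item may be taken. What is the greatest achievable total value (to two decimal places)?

803.27

Greedy by value/weight ratio, highest first.
Ratios (sorted): C 33.00, A 18.50, B 9.08, E 5.22, D 0.42
take C (5 @ 165); take A (12 @ 222); take B (25 @ 227); take E (36 @ 188); take 3/26 of D → 1.27. Capacity used 81/81.
Total value = 803.27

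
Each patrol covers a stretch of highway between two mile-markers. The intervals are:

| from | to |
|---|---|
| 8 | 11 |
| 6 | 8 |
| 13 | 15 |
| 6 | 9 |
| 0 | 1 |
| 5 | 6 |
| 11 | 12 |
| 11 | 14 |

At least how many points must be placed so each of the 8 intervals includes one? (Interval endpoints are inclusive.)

4

Sort by right endpoint; whenever an interval is uncovered, place a point at its right end.
By right end: [0,1]  [5,6]  [6,8]  [6,9]  [8,11]  [11,12]  [11,14]  [13,15]
[0,1] uncovered → point at 1; [5,6] uncovered → point at 6; [8,11] uncovered → point at 11; [13,15] uncovered → point at 15.
Points: 1, 6, 11, 15 (4 total).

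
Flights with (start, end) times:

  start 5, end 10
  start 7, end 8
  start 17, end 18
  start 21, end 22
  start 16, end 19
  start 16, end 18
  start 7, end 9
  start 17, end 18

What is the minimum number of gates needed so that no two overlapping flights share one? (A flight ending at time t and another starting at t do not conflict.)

The answer is the maximum number of intervals overlapping at any instant.
Events (time:±→running): 5:+→1 7:+→2 7:+→3 8:-→2 9:-→1 10:-→0 16:+→1 16:+→2 17:+→3 17:+→4 … peak 4.

4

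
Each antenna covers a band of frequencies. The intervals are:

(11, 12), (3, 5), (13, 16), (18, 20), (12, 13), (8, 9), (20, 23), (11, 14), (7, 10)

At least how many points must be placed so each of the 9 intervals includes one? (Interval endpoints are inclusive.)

5

Process intervals by earliest right end; each time one isn't hit yet, stab at its right endpoint.
By right end: [3,5]  [8,9]  [7,10]  [11,12]  [12,13]  [11,14]  [13,16]  [18,20]  [20,23]
[3,5] uncovered → point at 5; [8,9] uncovered → point at 9; [11,12] uncovered → point at 12; [13,16] uncovered → point at 16; [18,20] uncovered → point at 20.
Points: 5, 9, 12, 16, 20 (5 total).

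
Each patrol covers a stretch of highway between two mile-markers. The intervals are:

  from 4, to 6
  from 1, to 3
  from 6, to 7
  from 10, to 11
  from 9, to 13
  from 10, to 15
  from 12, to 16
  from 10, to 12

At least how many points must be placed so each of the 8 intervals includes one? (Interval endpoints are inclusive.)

By right end: [1,3]  [4,6]  [6,7]  [10,11]  [10,12]  [9,13]  [10,15]  [12,16]
[1,3] uncovered → point at 3; [4,6] uncovered → point at 6; [10,11] uncovered → point at 11; [12,16] uncovered → point at 16.
Points: 3, 6, 11, 16 (4 total).

4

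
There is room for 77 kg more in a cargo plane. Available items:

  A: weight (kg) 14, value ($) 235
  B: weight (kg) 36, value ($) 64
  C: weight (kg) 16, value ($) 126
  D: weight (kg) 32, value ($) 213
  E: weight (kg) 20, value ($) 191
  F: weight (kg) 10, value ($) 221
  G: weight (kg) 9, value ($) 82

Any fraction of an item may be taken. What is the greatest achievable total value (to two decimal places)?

Sort by value per unit weight and fill in that order.
Ratios (sorted): F 22.10, A 16.79, E 9.55, G 9.11, C 7.88, D 6.66, B 1.78
take F (10 @ 221); take A (14 @ 235); take E (20 @ 191); take G (9 @ 82); take C (16 @ 126); take 8/32 of D → 53.25. Capacity used 77/77.
Total value = 908.25

908.25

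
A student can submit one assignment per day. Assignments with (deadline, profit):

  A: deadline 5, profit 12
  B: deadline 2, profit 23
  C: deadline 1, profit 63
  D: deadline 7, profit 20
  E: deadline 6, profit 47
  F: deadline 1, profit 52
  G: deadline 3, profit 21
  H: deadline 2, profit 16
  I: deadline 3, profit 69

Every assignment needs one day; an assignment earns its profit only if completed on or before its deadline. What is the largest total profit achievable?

234

Sort by profit descending; place each in the latest free slot ≤ its deadline.
Profit order: I=69 C=63 F=52 E=47 B=23 G=21 D=20 H=16 A=12
Assign: I→slot 3, C→slot 1, F skipped, E→slot 6, B→slot 2, G skipped, D→slot 7, H skipped, A→slot 5.
Slots: [1:C] [2:B] [3:I] [5:A] [6:E] [7:D]
Profit = 63 + 23 + 69 + 12 + 47 + 20 = 234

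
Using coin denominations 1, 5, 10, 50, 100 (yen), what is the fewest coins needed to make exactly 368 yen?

Greedy: take as many of the largest coin as possible, then repeat with the remainder.
368 = 3×100 + 1×50 + 1×10 + 1×5 + 3×1
Total coins = 3 + 1 + 1 + 1 + 3 = 9

9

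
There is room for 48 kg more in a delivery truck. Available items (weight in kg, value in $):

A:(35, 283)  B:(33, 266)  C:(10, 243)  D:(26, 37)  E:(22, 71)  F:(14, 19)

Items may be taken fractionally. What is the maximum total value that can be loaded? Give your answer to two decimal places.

550.18

Ratios (sorted): C 24.30, A 8.09, B 8.06, E 3.23, D 1.42, F 1.36
take C (10 @ 243); take A (35 @ 283); take 3/33 of B → 24.18. Capacity used 48/48.
Total value = 550.18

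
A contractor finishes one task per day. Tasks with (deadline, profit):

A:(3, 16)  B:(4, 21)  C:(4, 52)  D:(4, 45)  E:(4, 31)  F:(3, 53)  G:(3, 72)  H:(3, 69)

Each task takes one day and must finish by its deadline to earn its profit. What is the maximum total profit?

Sort by profit descending; place each in the latest free slot ≤ its deadline.
Profit order: G=72 H=69 F=53 C=52 D=45 E=31 B=21 A=16
Assign: G→slot 3, H→slot 2, F→slot 1, C→slot 4, D skipped, E skipped, B skipped, A skipped.
Slots: [1:F] [2:H] [3:G] [4:C]
Profit = 53 + 69 + 72 + 52 = 246

246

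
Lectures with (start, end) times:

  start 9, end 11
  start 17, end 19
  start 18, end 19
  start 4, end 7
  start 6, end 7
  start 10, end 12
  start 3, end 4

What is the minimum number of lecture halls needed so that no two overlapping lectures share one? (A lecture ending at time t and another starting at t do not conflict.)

The answer is the maximum number of intervals overlapping at any instant.
Events (time:±→running): 3:+→1 4:-→0 4:+→1 6:+→2 … peak 2.

2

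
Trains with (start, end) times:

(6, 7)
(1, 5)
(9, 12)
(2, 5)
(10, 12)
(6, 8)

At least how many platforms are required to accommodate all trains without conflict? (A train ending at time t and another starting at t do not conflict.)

2

The answer is the maximum number of intervals overlapping at any instant.
Events (time:±→running): 1:+→1 2:+→2 … peak 2.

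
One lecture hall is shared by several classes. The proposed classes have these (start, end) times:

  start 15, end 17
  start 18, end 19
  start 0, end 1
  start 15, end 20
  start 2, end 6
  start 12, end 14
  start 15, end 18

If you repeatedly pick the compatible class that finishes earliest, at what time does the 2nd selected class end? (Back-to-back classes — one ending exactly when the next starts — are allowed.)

6

Greedy by earliest finish: after sorting by end time, pick each interval compatible with the last pick.
Sorted by end: (0,1)  (2,6)  (12,14)  (15,17)  (15,18)  (18,19)  (15,20)
take (0,1); take (2,6); take (12,14); take (15,17); take (18,19).
Selected: (0,1) (2,6) (12,14) (15,17) (18,19)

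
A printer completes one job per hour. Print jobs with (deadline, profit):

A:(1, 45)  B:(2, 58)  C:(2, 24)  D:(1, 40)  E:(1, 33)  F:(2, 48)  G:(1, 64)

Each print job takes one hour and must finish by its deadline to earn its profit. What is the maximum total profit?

Profit order: G=64 B=58 F=48 A=45 D=40 E=33 C=24
Assign: G→slot 1, B→slot 2, F skipped, A skipped, D skipped, E skipped, C skipped.
Slots: [1:G] [2:B]
Profit = 64 + 58 = 122

122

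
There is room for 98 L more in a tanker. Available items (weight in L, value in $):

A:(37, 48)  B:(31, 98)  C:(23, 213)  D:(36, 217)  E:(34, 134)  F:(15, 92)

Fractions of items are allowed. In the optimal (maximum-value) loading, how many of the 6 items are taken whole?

3

Sort by value per unit weight and fill in that order.
Order: C (213/23=9.26) > F (92/15=6.13) > D (217/36=6.03) > E (134/34=3.94) > B (98/31=3.16) > A (48/37=1.30)
Fill: take C (23 @ 213) → take F (15 @ 92) → take D (36 @ 217) → take 24/34 of E → 94.59; 98/98 used.
3 item(s) taken whole; one partial (take 24/34 of E).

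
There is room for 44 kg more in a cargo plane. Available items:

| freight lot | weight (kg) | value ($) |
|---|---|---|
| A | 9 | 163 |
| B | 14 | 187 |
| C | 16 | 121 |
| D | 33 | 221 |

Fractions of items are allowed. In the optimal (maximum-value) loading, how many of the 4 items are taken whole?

3

Order: A (163/9=18.11) > B (187/14=13.36) > C (121/16=7.56) > D (221/33=6.70)
Fill: take A (9 @ 163) → take B (14 @ 187) → take C (16 @ 121) → take 5/33 of D → 33.48; 44/44 used.
3 item(s) taken whole; one partial (take 5/33 of D).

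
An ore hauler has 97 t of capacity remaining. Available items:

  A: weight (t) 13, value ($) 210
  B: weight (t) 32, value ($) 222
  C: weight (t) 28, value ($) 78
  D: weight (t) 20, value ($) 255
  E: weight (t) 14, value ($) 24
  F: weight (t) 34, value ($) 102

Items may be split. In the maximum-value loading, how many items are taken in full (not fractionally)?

3

Greedy by value/weight ratio, highest first.
Order: A (210/13=16.15) > D (255/20=12.75) > B (222/32=6.94) > F (102/34=3.00) > C (78/28=2.79) > E (24/14=1.71)
Fill: take A (13 @ 210) → take D (20 @ 255) → take B (32 @ 222) → take 32/34 of F → 96.00; 97/97 used.
3 item(s) taken whole; one partial (take 32/34 of F).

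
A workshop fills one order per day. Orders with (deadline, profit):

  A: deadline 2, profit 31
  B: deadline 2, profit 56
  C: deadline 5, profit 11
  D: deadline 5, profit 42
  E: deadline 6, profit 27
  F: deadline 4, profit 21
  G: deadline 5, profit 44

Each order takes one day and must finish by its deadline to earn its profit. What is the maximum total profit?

221

By profit: B(d2,56), G(d5,44), D(d5,42), A(d2,31), E(d6,27), F(d4,21), C(d5,11)
B→slot 2; G→slot 5; D→slot 4; A→slot 1; E→slot 6; F→slot 3; C skipped.
Profit = 31 + 56 + 21 + 42 + 44 + 27 = 221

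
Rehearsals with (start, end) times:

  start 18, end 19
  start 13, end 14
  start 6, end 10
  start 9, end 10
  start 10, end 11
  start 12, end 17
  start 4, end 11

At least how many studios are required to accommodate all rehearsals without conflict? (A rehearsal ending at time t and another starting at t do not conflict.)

Count concurrent intervals with a sweep; the peak is the room count.
Events (time:±→running): 4:+→1 6:+→2 9:+→3 … peak 3.

3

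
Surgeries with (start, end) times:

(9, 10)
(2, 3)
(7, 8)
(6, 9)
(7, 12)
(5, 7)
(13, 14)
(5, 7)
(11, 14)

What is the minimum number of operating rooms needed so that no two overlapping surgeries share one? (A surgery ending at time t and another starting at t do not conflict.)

Count concurrent intervals with a sweep; the peak is the room count.
starts: [2, 5, 5, 6, 7, 7, 9, 11, 13]
ends:   [3, 7, 7, 8, 9, 10, 12, 14, 14]
s2→1 e3→0 s5→1 s5→2 s6→3  — peak 3.

3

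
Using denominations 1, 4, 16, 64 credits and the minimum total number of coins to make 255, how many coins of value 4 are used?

3

255 = 3×64 + 3×16 + 3×4 + 3×1
Count of 4: 3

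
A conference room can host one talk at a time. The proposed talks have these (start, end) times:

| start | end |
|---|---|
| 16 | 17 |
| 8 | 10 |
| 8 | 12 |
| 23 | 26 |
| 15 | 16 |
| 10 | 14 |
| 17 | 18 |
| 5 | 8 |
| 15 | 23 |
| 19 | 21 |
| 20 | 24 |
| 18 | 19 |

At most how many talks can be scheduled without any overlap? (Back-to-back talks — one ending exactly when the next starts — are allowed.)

Sorted by end: (5,8)  (8,10)  (8,12)  (10,14)  (15,16)  (16,17)  (17,18)  (18,19)  (19,21)  (15,23)  (20,24)  (23,26)
take (5,8); take (8,10); take (10,14); take (15,16); take (16,17); take (17,18); take (18,19); take (19,21); take (23,26).
Selected 9 talks.

9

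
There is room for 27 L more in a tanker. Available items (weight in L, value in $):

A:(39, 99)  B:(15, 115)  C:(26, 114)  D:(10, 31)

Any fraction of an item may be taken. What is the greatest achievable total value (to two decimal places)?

Greedy by value/weight ratio, highest first.
Ratios (sorted): B 7.67, C 4.38, D 3.10, A 2.54
take B (15 @ 115); take 12/26 of C → 52.62. Capacity used 27/27.
Total value = 167.62

167.62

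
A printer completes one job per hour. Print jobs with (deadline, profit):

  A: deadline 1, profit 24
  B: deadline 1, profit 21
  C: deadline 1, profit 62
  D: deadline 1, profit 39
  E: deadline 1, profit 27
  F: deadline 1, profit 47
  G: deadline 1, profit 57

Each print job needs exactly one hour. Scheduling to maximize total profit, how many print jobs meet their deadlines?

Take jobs in profit order; each goes to the latest open slot no later than its deadline.
By profit: C(d1,62), G(d1,57), F(d1,47), D(d1,39), E(d1,27), A(d1,24), B(d1,21)
C→slot 1; G skipped; F skipped; D skipped; E skipped; A skipped; B skipped.
1 of 7 scheduled.

1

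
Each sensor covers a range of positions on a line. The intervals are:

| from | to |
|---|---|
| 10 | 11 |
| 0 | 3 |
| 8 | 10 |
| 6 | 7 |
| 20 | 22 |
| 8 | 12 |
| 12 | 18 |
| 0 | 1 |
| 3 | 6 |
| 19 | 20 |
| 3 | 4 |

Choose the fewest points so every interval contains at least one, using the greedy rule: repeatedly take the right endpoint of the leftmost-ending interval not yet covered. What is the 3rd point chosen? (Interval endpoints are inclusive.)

7

By right end: [0,1]  [0,3]  [3,4]  [3,6]  [6,7]  [8,10]  [10,11]  [8,12]  [12,18]  [19,20]  [20,22]
[0,1] uncovered → point at 1; [3,4] uncovered → point at 4; [6,7] uncovered → point at 7; [8,10] uncovered → point at 10; [12,18] uncovered → point at 18; [19,20] uncovered → point at 20.
Points: 1, 4, 7, 10, 18, 20 (6 total).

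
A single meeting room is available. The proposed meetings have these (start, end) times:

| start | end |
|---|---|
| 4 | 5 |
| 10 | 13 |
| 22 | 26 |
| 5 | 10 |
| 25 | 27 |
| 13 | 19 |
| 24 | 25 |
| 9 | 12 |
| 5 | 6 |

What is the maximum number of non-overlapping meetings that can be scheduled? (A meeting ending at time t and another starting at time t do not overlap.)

6

Sorted by end: (4,5)  (5,6)  (5,10)  (9,12)  (10,13)  (13,19)  (24,25)  (22,26)  (25,27)
take (4,5); take (5,6); take (9,12); take (13,19); take (24,25); take (25,27).
Selected 6 meetings.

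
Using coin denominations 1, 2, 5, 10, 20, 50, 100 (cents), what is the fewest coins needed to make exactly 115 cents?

3

Greedy: take as many of the largest coin as possible, then repeat with the remainder.
115 − 1×100→15 − 1×10→5 − 1×5→0
Total coins = 1 + 1 + 1 = 3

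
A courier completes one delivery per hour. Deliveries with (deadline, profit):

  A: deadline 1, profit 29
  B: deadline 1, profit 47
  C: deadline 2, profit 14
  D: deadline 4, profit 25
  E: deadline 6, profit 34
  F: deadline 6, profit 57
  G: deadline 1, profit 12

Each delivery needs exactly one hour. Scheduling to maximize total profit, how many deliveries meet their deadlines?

5

By profit: F(d6,57), B(d1,47), E(d6,34), A(d1,29), D(d4,25), C(d2,14), G(d1,12)
F→slot 6; B→slot 1; E→slot 5; A skipped; D→slot 4; C→slot 2; G skipped.
5 of 7 scheduled.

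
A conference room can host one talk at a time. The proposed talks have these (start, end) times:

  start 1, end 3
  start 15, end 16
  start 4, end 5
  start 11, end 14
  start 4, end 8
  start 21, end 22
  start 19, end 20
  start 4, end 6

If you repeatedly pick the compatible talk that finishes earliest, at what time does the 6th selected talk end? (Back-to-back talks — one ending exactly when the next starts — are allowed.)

22

Greedy by earliest finish: after sorting by end time, pick each interval compatible with the last pick.
Sorted by end: (1,3)  (4,5)  (4,6)  (4,8)  (11,14)  (15,16)  (19,20)  (21,22)
take (1,3); take (4,5); skip (4,8); take (11,14); take (15,16); take (19,20); take (21,22).
Selected: (1,3) (4,5) (11,14) (15,16) (19,20) (21,22)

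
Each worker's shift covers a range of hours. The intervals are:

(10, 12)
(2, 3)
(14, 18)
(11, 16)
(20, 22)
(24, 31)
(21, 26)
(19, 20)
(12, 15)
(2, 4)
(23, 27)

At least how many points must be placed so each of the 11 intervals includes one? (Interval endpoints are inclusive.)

Sorted: [2,3] [2,4] [10,12] [12,15] [11,16] [14,18] [19,20] [20,22] [21,26] [23,27] [24,31]
{[2,3],[2,4]} hit by 3; {[10,12],[12,15],[11,16]} hit by 12; {[14,18]} hit by 18; {[19,20],[20,22]} hit by 20; {[21,26],[23,27],[24,31]} hit by 26.
Points: 3, 12, 18, 20, 26 (5 total).

5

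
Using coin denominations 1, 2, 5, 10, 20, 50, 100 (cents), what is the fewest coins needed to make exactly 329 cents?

Greedy: take as many of the largest coin as possible, then repeat with the remainder.
329 = 3×100 + 1×20 + 1×5 + 2×2
Total coins = 3 + 1 + 1 + 2 = 7

7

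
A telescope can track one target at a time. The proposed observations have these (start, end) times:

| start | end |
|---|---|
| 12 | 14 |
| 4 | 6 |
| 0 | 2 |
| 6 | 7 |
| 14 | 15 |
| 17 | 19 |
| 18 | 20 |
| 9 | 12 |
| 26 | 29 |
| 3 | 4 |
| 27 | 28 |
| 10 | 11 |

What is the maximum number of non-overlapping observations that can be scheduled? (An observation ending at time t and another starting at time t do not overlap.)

Sort by end time and greedily take each interval whose start is ≥ the last chosen end.
Sorted by end: (0,2)  (3,4)  (4,6)  (6,7)  (10,11)  (9,12)  (12,14)  (14,15)  (17,19)  (18,20)  (27,28)  (26,29)
take (0,2); take (3,4); take (4,6); take (6,7); take (10,11); take (12,14); take (14,15); take (17,19); skip (18,20); take (27,28).
Selected 9 observations.

9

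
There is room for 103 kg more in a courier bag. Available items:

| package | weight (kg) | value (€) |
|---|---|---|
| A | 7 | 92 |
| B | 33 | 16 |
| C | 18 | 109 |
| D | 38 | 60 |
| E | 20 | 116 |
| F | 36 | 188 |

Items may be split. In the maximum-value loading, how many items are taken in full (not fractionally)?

Ratios (sorted): A 13.14, C 6.06, E 5.80, F 5.22, D 1.58, B 0.48
take A (7 @ 92); take C (18 @ 109); take E (20 @ 116); take F (36 @ 188); take 22/38 of D → 34.74. Capacity used 103/103.
4 item(s) taken whole; one partial (take 22/38 of D).

4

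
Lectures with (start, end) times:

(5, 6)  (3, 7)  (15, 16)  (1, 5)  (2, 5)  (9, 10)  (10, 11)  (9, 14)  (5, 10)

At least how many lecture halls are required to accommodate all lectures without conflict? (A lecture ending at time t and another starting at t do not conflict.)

3

Count concurrent intervals with a sweep; the peak is the room count.
starts: [1, 2, 3, 5, 5, 9, 9, 10, 15]
ends:   [5, 5, 6, 7, 10, 10, 11, 14, 16]
s1→1 s2→2 s3→3  — peak 3.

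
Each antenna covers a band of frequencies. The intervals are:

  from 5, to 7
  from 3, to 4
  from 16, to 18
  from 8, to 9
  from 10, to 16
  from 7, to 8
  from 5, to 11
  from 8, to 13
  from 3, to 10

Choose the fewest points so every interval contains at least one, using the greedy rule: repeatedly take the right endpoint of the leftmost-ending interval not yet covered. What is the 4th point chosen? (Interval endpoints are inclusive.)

16

Sorted: [3,4] [5,7] [7,8] [8,9] [3,10] [5,11] [8,13] [10,16] [16,18]
{[3,4]} hit by 4; {[5,7],[7,8]} hit by 7; {[8,9],[3,10],[5,11],[8,13]} hit by 9; {[10,16],[16,18]} hit by 16.
Points: 4, 7, 9, 16 (4 total).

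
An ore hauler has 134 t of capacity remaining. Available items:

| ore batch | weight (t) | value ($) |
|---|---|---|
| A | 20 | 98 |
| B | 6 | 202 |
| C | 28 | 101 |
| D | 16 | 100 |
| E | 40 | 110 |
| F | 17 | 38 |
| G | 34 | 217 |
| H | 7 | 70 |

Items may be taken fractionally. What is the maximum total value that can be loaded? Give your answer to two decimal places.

Ratios (sorted): B 33.67, H 10.00, G 6.38, D 6.25, A 4.90, C 3.61, E 2.75, F 2.24
take B (6 @ 202); take H (7 @ 70); take G (34 @ 217); take D (16 @ 100); take A (20 @ 98); take C (28 @ 101); take 23/40 of E → 63.25. Capacity used 134/134.
Total value = 851.25

851.25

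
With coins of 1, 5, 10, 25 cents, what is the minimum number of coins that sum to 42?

42 = 1×25 + 1×10 + 1×5 + 2×1
Total coins = 1 + 1 + 1 + 2 = 5

5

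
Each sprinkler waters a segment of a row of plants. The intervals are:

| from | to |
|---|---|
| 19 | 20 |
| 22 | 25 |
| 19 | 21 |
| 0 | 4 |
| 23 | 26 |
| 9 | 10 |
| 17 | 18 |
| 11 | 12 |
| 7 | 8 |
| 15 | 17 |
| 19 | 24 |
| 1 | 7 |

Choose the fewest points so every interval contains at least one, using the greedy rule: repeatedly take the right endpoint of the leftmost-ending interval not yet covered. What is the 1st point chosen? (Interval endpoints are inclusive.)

Sort by right endpoint; whenever an interval is uncovered, place a point at its right end.
By right end: [0,4]  [1,7]  [7,8]  [9,10]  [11,12]  [15,17]  [17,18]  [19,20]  [19,21]  [19,24]  [22,25]  [23,26]
[0,4] uncovered → point at 4; [7,8] uncovered → point at 8; [9,10] uncovered → point at 10; [11,12] uncovered → point at 12; [15,17] uncovered → point at 17; [19,20] uncovered → point at 20; [22,25] uncovered → point at 25.
Points: 4, 8, 10, 12, 17, 20, 25 (7 total).

4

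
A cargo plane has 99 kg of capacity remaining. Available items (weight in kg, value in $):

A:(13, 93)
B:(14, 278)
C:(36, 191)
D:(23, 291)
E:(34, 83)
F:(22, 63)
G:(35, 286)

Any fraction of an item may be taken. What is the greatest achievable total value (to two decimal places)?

1022.28

Order: B (278/14=19.86) > D (291/23=12.65) > G (286/35=8.17) > A (93/13=7.15) > C (191/36=5.31) > F (63/22=2.86) > E (83/34=2.44)
Fill: take B (14 @ 278) → take D (23 @ 291) → take G (35 @ 286) → take A (13 @ 93) → take 14/36 of C → 74.28; 99/99 used.
Total value = 1022.28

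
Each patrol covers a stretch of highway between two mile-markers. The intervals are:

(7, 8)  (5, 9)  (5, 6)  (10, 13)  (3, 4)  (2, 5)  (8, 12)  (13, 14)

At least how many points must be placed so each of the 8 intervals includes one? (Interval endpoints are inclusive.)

4

Process intervals by earliest right end; each time one isn't hit yet, stab at its right endpoint.
Sorted: [3,4] [2,5] [5,6] [7,8] [5,9] [8,12] [10,13] [13,14]
{[3,4],[2,5]} hit by 4; {[5,6]} hit by 6; {[7,8],[5,9],[8,12]} hit by 8; {[10,13],[13,14]} hit by 13.
Points: 4, 6, 8, 13 (4 total).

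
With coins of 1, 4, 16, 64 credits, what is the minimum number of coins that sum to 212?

5

Use the largest denomination that fits, subtract, and repeat.
212 = 3×64 + 1×16 + 1×4
Total coins = 3 + 1 + 1 = 5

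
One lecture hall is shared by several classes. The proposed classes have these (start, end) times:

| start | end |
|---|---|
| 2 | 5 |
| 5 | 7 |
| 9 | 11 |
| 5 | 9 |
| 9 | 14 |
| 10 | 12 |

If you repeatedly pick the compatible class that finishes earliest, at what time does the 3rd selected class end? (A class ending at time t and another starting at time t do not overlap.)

11

Order by finish time; keep every interval that doesn't clash with the previous kept one.
Sorted by end: (2,5)  (5,7)  (5,9)  (9,11)  (10,12)  (9,14)
take (2,5); take (5,7); take (9,11).
Selected: (2,5) (5,7) (9,11)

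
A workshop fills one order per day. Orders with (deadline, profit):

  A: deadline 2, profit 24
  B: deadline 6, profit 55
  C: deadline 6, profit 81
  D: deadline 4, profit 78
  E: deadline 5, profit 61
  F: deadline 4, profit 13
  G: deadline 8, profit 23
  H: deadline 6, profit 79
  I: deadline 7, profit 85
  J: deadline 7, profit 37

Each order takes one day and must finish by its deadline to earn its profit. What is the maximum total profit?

499

By profit: I(d7,85), C(d6,81), H(d6,79), D(d4,78), E(d5,61), B(d6,55), J(d7,37), A(d2,24), G(d8,23), F(d4,13)
I→slot 7; C→slot 6; H→slot 5; D→slot 4; E→slot 3; B→slot 2; J→slot 1; A skipped; G→slot 8; F skipped.
Profit = 37 + 55 + 61 + 78 + 79 + 81 + 85 + 23 = 499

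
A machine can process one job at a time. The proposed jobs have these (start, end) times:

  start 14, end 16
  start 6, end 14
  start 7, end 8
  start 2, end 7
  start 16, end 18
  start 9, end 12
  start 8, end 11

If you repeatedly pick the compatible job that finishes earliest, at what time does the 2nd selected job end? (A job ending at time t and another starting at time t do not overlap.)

Greedy by earliest finish: after sorting by end time, pick each interval compatible with the last pick.
By end time: (2,7), (7,8), (8,11), (9,12), (6,14), (14,16), (16,18).
Pick (2,7); next start ≥ 7 → (7,8); next start ≥ 8 → (8,11); next start ≥ 11 → (14,16); next start ≥ 16 → (16,18).
Selected: (2,7) (7,8) (8,11) (14,16) (16,18)

8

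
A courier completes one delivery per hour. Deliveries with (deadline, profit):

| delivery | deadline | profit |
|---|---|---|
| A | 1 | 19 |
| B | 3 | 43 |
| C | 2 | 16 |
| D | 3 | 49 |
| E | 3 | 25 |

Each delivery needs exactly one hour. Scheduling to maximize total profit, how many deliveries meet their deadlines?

3

Sort by profit descending; place each in the latest free slot ≤ its deadline.
Profit order: D=49 B=43 E=25 A=19 C=16
Assign: D→slot 3, B→slot 2, E→slot 1, A skipped, C skipped.
Slots: [1:E] [2:B] [3:D]
3 of 5 scheduled.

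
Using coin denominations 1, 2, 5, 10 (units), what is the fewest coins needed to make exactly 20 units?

20 = 2×10
Total coins = 2 = 2

2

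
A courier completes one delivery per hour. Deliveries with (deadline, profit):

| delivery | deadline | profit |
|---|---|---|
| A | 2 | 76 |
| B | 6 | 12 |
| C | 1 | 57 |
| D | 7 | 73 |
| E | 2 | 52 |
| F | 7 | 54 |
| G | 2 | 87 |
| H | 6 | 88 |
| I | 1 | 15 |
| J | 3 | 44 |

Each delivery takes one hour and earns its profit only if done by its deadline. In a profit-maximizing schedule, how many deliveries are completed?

7

Profit order: H=88 G=87 A=76 D=73 C=57 F=54 E=52 J=44 I=15 B=12
Assign: H→slot 6, G→slot 2, A→slot 1, D→slot 7, C skipped, F→slot 5, E skipped, J→slot 3, I skipped, B→slot 4.
Slots: [1:A] [2:G] [3:J] [4:B] [5:F] [6:H] [7:D]
7 of 10 scheduled.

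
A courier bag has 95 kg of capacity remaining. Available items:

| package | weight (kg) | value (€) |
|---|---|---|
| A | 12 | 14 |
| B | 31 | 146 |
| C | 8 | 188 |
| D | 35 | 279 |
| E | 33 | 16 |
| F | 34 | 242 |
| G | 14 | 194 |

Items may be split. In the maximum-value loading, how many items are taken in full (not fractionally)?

4

Greedy by value/weight ratio, highest first.
Order: C (188/8=23.50) > G (194/14=13.86) > D (279/35=7.97) > F (242/34=7.12) > B (146/31=4.71) > A (14/12=1.17) > E (16/33=0.48)
Fill: take C (8 @ 188) → take G (14 @ 194) → take D (35 @ 279) → take F (34 @ 242) → take 4/31 of B → 18.84; 95/95 used.
4 item(s) taken whole; one partial (take 4/31 of B).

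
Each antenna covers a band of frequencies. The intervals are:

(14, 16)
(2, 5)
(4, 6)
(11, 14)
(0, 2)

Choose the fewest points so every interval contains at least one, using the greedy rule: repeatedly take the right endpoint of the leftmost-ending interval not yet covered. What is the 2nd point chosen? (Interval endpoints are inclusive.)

6

Sort by right endpoint; whenever an interval is uncovered, place a point at its right end.
Sorted: [0,2] [2,5] [4,6] [11,14] [14,16]
{[0,2],[2,5]} hit by 2; {[4,6]} hit by 6; {[11,14],[14,16]} hit by 14.
Points: 2, 6, 14 (3 total).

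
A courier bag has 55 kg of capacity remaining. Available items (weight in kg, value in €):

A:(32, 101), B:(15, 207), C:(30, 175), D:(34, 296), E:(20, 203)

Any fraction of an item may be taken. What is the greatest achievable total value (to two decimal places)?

584.12

Greedy by value/weight ratio, highest first.
Ratios (sorted): B 13.80, E 10.15, D 8.71, C 5.83, A 3.16
take B (15 @ 207); take E (20 @ 203); take 20/34 of D → 174.12. Capacity used 55/55.
Total value = 584.12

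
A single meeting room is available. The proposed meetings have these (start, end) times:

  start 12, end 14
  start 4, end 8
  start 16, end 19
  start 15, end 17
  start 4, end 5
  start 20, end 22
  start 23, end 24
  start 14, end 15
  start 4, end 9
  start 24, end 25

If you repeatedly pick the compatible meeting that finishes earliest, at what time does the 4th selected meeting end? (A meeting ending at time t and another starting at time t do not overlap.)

Sorted by end: (4,5)  (4,8)  (4,9)  (12,14)  (14,15)  (15,17)  (16,19)  (20,22)  (23,24)  (24,25)
take (4,5); take (12,14); take (14,15); take (15,17); skip (16,19); take (20,22); take (23,24); take (24,25).
Selected: (4,5) (12,14) (14,15) (15,17) (20,22) (23,24) (24,25)

17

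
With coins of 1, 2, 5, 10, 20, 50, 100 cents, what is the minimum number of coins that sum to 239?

7

Greedy: take as many of the largest coin as possible, then repeat with the remainder.
239 − 2×100→39 − 1×20→19 − 1×10→9 − 1×5→4 − 2×2→0
Total coins = 2 + 1 + 1 + 1 + 2 = 7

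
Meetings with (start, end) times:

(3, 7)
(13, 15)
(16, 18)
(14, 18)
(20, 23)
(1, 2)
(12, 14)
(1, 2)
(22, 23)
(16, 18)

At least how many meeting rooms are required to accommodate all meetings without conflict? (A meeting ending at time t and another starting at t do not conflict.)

3

Events (time:±→running): 1:+→1 1:+→2 2:-→1 2:-→0 3:+→1 7:-→0 12:+→1 13:+→2 14:-→1 14:+→2 15:-→1 16:+→2 16:+→3 … peak 3.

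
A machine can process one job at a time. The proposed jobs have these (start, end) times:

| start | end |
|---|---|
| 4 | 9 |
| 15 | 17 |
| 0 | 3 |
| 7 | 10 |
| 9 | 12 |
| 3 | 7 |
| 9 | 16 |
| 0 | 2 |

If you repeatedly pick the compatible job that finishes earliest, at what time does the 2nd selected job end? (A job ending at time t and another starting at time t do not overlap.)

7

Sort by end time and greedily take each interval whose start is ≥ the last chosen end.
Sorted by end: (0,2)  (0,3)  (3,7)  (4,9)  (7,10)  (9,12)  (9,16)  (15,17)
take (0,2); take (3,7); skip (4,9); take (7,10); skip (9,12); take (15,17).
Selected: (0,2) (3,7) (7,10) (15,17)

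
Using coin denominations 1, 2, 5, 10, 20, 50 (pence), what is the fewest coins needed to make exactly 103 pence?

103 − 2×50→3 − 1×2→1 − 1×1→0
Total coins = 2 + 1 + 1 = 4

4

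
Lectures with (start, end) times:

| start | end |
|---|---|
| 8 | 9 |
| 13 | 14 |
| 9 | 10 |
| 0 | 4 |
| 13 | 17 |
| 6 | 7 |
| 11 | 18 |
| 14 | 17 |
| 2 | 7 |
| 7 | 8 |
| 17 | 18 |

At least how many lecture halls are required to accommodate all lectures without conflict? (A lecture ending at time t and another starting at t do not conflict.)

3

The answer is the maximum number of intervals overlapping at any instant.
Events (time:±→running): 0:+→1 2:+→2 4:-→1 6:+→2 7:-→1 7:-→0 7:+→1 8:-→0 8:+→1 9:-→0 9:+→1 10:-→0 11:+→1 13:+→2 13:+→3 … peak 3.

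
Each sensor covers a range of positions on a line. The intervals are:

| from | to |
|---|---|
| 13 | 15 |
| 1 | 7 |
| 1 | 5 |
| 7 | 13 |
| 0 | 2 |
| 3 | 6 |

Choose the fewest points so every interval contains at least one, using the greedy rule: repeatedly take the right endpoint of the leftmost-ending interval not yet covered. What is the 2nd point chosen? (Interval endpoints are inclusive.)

6

Sort by right endpoint; whenever an interval is uncovered, place a point at its right end.
Sorted: [0,2] [1,5] [3,6] [1,7] [7,13] [13,15]
{[0,2],[1,5]} hit by 2; {[3,6],[1,7]} hit by 6; {[7,13],[13,15]} hit by 13.
Points: 2, 6, 13 (3 total).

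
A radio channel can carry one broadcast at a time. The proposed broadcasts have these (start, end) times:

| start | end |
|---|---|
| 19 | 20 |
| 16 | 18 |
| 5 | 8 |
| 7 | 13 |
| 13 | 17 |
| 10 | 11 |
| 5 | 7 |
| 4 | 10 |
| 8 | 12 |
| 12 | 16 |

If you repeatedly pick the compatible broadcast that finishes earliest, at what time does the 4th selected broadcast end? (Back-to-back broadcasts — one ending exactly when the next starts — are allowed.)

Order by finish time; keep every interval that doesn't clash with the previous kept one.
By end time: (5,7), (5,8), (4,10), (10,11), (8,12), (7,13), (12,16), (13,17), (16,18), (19,20).
Pick (5,7); next start ≥ 7 → (10,11); next start ≥ 11 → (12,16); next start ≥ 16 → (16,18); next start ≥ 18 → (19,20).
Selected: (5,7) (10,11) (12,16) (16,18) (19,20)

18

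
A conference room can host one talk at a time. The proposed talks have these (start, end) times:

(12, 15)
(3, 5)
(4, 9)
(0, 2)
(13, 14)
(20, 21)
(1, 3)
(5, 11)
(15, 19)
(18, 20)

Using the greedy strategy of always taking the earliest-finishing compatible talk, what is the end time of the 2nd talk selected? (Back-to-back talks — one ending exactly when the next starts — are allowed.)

5

Greedy by earliest finish: after sorting by end time, pick each interval compatible with the last pick.
By end time: (0,2), (1,3), (3,5), (4,9), (5,11), (13,14), (12,15), (15,19), (18,20), (20,21).
Pick (0,2); next start ≥ 2 → (3,5); next start ≥ 5 → (5,11); next start ≥ 11 → (13,14); next start ≥ 14 → (15,19); next start ≥ 19 → (20,21).
Selected: (0,2) (3,5) (5,11) (13,14) (15,19) (20,21)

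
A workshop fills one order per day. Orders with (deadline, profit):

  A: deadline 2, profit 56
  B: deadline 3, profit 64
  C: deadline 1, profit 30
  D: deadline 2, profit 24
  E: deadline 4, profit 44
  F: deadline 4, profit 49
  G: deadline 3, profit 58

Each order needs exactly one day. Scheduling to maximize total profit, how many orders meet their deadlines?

4

By profit: B(d3,64), G(d3,58), A(d2,56), F(d4,49), E(d4,44), C(d1,30), D(d2,24)
B→slot 3; G→slot 2; A→slot 1; F→slot 4; E skipped; C skipped; D skipped.
4 of 7 scheduled.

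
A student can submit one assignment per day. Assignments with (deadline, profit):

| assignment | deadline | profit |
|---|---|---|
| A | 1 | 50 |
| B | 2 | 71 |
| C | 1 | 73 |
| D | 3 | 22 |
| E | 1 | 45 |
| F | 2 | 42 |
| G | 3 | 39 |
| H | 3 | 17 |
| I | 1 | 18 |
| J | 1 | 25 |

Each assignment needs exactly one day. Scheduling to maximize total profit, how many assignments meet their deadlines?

3

Take jobs in profit order; each goes to the latest open slot no later than its deadline.
By profit: C(d1,73), B(d2,71), A(d1,50), E(d1,45), F(d2,42), G(d3,39), J(d1,25), D(d3,22), I(d1,18), H(d3,17)
C→slot 1; B→slot 2; A skipped; E skipped; F skipped; G→slot 3; J skipped; D skipped; I skipped; H skipped.
3 of 10 scheduled.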